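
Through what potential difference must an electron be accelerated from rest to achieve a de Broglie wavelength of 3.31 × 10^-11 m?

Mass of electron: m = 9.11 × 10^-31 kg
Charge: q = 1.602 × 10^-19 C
1.37 × 10^3 V

From λ = h/√(2mqV), we solve for V:

λ² = h²/(2mqV)
V = h²/(2mqλ²)
V = (6.626 × 10^-34 J·s)² / (2 × 9.11 × 10^-31 kg × 1.602 × 10^-19 C × (3.31 × 10^-11 m)²)
V = 1.37 × 10^3 V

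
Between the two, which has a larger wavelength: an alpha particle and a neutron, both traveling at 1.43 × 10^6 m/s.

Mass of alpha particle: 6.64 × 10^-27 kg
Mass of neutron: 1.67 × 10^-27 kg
The neutron has the longer wavelength.

Using λ = h/(mv), since both particles have the same velocity, the wavelength depends only on mass.

For alpha particle: λ₁ = h/(m₁v) = 6.98 × 10^-14 m
For neutron: λ₂ = h/(m₂v) = 2.77 × 10^-13 m

Since λ ∝ 1/m at constant velocity, the lighter particle has the longer wavelength.

The neutron has the longer de Broglie wavelength.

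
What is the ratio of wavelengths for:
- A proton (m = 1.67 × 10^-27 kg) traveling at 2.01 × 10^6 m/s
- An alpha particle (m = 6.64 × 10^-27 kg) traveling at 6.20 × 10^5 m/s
λ₁/λ₂ = 1.23

Using λ = h/(mv):

λ₁ = h/(m₁v₁) = 1.97 × 10^-13 m
λ₂ = h/(m₂v₂) = 1.61 × 10^-13 m

Ratio λ₁/λ₂ = (m₂v₂)/(m₁v₁)
         = (6.64 × 10^-27 kg × 6.20 × 10^5 m/s) / (1.67 × 10^-27 kg × 2.01 × 10^6 m/s)
         = 1.23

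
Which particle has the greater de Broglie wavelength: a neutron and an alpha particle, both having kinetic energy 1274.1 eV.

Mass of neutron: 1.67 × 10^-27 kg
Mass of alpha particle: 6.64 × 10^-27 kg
The neutron has the longer wavelength.

Using λ = h/√(2mKE):

For neutron: λ₁ = h/√(2m₁KE) = 8.02 × 10^-13 m
For alpha particle: λ₂ = h/√(2m₂KE) = 4.02 × 10^-13 m

Since λ ∝ 1/√m at constant kinetic energy, the lighter particle has the longer wavelength.

The neutron has the longer de Broglie wavelength.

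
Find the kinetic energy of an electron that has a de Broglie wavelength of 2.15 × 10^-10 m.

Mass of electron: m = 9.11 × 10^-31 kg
5.21 × 10^-18 J (or 32.5 eV)

From λ = h/√(2mKE), we solve for KE:

λ² = h²/(2mKE)
KE = h²/(2mλ²)
KE = (6.626 × 10^-34 J·s)² / (2 × 9.11 × 10^-31 kg × (2.15 × 10^-10 m)²)
KE = 5.21 × 10^-18 J
KE = 32.5 eV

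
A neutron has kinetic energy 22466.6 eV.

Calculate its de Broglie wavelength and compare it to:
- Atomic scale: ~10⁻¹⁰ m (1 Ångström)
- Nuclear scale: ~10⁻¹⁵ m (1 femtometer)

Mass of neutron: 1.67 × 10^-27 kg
λ = 1.91 × 10^-13 m, which is between nuclear and atomic scales.

Using λ = h/√(2mKE):

KE = 22466.6 eV = 3.600 × 10^-15 J

λ = h/√(2mKE)
λ = (6.626 × 10^-34 J·s) / √(2 × 1.67 × 10^-27 kg × 3.600 × 10^-15 J)
λ = 1.91 × 10^-13 m

Comparison:
- Atomic scale (10⁻¹⁰ m): λ is 0.0019× this size
- Nuclear scale (10⁻¹⁵ m): λ is 1.9e+02× this size

The wavelength is between nuclear and atomic scales.

This wavelength is appropriate for probing atomic structure but too large for nuclear physics experiments.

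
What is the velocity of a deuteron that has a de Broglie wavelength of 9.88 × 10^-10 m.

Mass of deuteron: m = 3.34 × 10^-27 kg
2.01 × 10^2 m/s

From the de Broglie relation λ = h/(mv), we solve for v:

v = h/(mλ)
v = (6.626 × 10^-34 J·s) / (3.34 × 10^-27 kg × 9.88 × 10^-10 m)
v = 2.01 × 10^2 m/s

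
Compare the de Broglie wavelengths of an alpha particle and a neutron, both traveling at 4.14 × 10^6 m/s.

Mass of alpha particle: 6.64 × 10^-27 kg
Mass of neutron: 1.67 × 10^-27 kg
The neutron has the longer wavelength.

Using λ = h/(mv), since both particles have the same velocity, the wavelength depends only on mass.

For alpha particle: λ₁ = h/(m₁v) = 2.41 × 10^-14 m
For neutron: λ₂ = h/(m₂v) = 9.58 × 10^-14 m

Since λ ∝ 1/m at constant velocity, the lighter particle has the longer wavelength.

The neutron has the longer de Broglie wavelength.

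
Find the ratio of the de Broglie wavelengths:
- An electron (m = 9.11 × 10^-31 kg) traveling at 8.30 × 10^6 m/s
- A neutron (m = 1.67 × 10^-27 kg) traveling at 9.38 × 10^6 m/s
λ₁/λ₂ = 2.07 × 10^3

Using λ = h/(mv):

λ₁ = h/(m₁v₁) = 8.76 × 10^-11 m
λ₂ = h/(m₂v₂) = 4.23 × 10^-14 m

Ratio λ₁/λ₂ = (m₂v₂)/(m₁v₁)
         = (1.67 × 10^-27 kg × 9.38 × 10^6 m/s) / (9.11 × 10^-31 kg × 8.30 × 10^6 m/s)
         = 2.07 × 10^3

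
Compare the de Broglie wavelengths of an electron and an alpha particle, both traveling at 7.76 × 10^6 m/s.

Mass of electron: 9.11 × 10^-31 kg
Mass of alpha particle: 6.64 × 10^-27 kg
The electron has the longer wavelength.

Using λ = h/(mv), since both particles have the same velocity, the wavelength depends only on mass.

For electron: λ₁ = h/(m₁v) = 9.37 × 10^-11 m
For alpha particle: λ₂ = h/(m₂v) = 1.29 × 10^-14 m

Since λ ∝ 1/m at constant velocity, the lighter particle has the longer wavelength.

The electron has the longer de Broglie wavelength.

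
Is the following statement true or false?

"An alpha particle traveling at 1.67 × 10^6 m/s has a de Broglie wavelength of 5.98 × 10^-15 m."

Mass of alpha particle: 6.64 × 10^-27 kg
False

The claim is incorrect.

Using λ = h/(mv):
λ = (6.626 × 10^-34 J·s) / (6.64 × 10^-27 kg × 1.67 × 10^6 m/s)
λ = 5.98 × 10^-14 m

The actual wavelength differs from the claimed 5.98 × 10^-15 m.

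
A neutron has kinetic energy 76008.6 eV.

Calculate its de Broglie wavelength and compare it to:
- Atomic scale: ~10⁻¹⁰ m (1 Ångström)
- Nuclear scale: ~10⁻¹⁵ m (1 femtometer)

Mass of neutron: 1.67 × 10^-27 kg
λ = 1.04 × 10^-13 m, which is between nuclear and atomic scales.

Using λ = h/√(2mKE):

KE = 76008.6 eV = 1.218 × 10^-14 J

λ = h/√(2mKE)
λ = (6.626 × 10^-34 J·s) / √(2 × 1.67 × 10^-27 kg × 1.218 × 10^-14 J)
λ = 1.04 × 10^-13 m

Comparison:
- Atomic scale (10⁻¹⁰ m): λ is 0.001× this size
- Nuclear scale (10⁻¹⁵ m): λ is 1e+02× this size

The wavelength is between nuclear and atomic scales.

This wavelength is appropriate for probing atomic structure but too large for nuclear physics experiments.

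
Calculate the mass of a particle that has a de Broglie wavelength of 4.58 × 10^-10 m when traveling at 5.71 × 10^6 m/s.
2.53 × 10^-31 kg

From the de Broglie relation λ = h/(mv), we solve for m:

m = h/(λv)
m = (6.626 × 10^-34 J·s) / (4.58 × 10^-10 m × 5.71 × 10^6 m/s)
m = 2.53 × 10^-31 kg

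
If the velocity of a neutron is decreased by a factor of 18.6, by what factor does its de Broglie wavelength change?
The wavelength increases by a factor of 18.6.

From λ = h/(mv), the wavelength is inversely proportional to velocity:

λ ∝ 1/v

If v → v/18.6, then λ → 18.6λ

When velocity is decreased by a factor of 18.6, the wavelength increases by a factor of 18.6.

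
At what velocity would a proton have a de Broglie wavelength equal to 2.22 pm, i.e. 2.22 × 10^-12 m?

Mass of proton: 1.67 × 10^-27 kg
1.79 × 10^5 m/s

From λ = h/(mv), solve for v:

v = h/(mλ)
v = (6.626 × 10^-34 J·s) / (1.67 × 10^-27 kg × 2.22 × 10^-12 m)
v = 1.79 × 10^5 m/s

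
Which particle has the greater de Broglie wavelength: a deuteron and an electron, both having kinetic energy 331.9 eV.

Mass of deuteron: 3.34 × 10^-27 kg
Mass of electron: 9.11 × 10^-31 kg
The electron has the longer wavelength.

Using λ = h/√(2mKE):

For deuteron: λ₁ = h/√(2m₁KE) = 1.11 × 10^-12 m
For electron: λ₂ = h/√(2m₂KE) = 6.73 × 10^-11 m

Since λ ∝ 1/√m at constant kinetic energy, the lighter particle has the longer wavelength.

The electron has the longer de Broglie wavelength.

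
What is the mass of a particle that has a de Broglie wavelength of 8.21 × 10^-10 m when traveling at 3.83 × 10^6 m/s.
2.11 × 10^-31 kg

From the de Broglie relation λ = h/(mv), we solve for m:

m = h/(λv)
m = (6.626 × 10^-34 J·s) / (8.21 × 10^-10 m × 3.83 × 10^6 m/s)
m = 2.11 × 10^-31 kg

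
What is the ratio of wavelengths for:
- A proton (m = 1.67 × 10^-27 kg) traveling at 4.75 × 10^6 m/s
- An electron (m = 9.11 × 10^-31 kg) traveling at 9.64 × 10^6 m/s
λ₁/λ₂ = 1.11 × 10^-3

Using λ = h/(mv):

λ₁ = h/(m₁v₁) = 8.35 × 10^-14 m
λ₂ = h/(m₂v₂) = 7.54 × 10^-11 m

Ratio λ₁/λ₂ = (m₂v₂)/(m₁v₁)
         = (9.11 × 10^-31 kg × 9.64 × 10^6 m/s) / (1.67 × 10^-27 kg × 4.75 × 10^6 m/s)
         = 1.11 × 10^-3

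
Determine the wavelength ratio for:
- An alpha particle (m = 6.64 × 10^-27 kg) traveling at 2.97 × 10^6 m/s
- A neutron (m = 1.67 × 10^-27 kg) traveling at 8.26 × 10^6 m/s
λ₁/λ₂ = 0.699

Using λ = h/(mv):

λ₁ = h/(m₁v₁) = 3.36 × 10^-14 m
λ₂ = h/(m₂v₂) = 4.80 × 10^-14 m

Ratio λ₁/λ₂ = (m₂v₂)/(m₁v₁)
         = (1.67 × 10^-27 kg × 8.26 × 10^6 m/s) / (6.64 × 10^-27 kg × 2.97 × 10^6 m/s)
         = 0.699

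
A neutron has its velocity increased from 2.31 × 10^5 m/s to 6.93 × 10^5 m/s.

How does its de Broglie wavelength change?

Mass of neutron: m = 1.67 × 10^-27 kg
The wavelength decreases by a factor of 3.

Using λ = h/(mv):

Initial wavelength: λ₁ = h/(mv₁) = 1.72 × 10^-12 m
Final wavelength: λ₂ = h/(mv₂) = 5.73 × 10^-13 m

Since λ ∝ 1/v, when velocity increases by a factor of 3, the wavelength decreases by a factor of 3.

λ₂/λ₁ = v₁/v₂ = 1/3

The wavelength decreases by a factor of 3.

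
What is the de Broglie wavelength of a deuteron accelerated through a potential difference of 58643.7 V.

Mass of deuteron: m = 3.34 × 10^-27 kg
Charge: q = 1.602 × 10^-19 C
8.36 × 10^-14 m

When a particle is accelerated through voltage V, it gains kinetic energy KE = qV.

The de Broglie wavelength is then λ = h/√(2mqV):

λ = h/√(2mqV)
λ = (6.626 × 10^-34 J·s) / √(2 × 3.34 × 10^-27 kg × 1.602 × 10^-19 C × 58643.7 V)
λ = 8.36 × 10^-14 m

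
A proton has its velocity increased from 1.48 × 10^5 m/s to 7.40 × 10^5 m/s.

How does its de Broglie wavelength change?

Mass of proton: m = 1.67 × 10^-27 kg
The wavelength decreases by a factor of 5.

Using λ = h/(mv):

Initial wavelength: λ₁ = h/(mv₁) = 2.68 × 10^-12 m
Final wavelength: λ₂ = h/(mv₂) = 5.36 × 10^-13 m

Since λ ∝ 1/v, when velocity increases by a factor of 5, the wavelength decreases by a factor of 5.

λ₂/λ₁ = v₁/v₂ = 1/5

The wavelength decreases by a factor of 5.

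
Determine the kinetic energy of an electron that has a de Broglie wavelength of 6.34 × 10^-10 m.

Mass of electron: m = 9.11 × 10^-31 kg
5.99 × 10^-19 J (or 3.74 eV)

From λ = h/√(2mKE), we solve for KE:

λ² = h²/(2mKE)
KE = h²/(2mλ²)
KE = (6.626 × 10^-34 J·s)² / (2 × 9.11 × 10^-31 kg × (6.34 × 10^-10 m)²)
KE = 5.99 × 10^-19 J
KE = 3.74 eV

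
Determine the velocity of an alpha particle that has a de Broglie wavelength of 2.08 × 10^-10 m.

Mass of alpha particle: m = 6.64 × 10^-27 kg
4.80 × 10^2 m/s

From the de Broglie relation λ = h/(mv), we solve for v:

v = h/(mλ)
v = (6.626 × 10^-34 J·s) / (6.64 × 10^-27 kg × 2.08 × 10^-10 m)
v = 4.80 × 10^2 m/s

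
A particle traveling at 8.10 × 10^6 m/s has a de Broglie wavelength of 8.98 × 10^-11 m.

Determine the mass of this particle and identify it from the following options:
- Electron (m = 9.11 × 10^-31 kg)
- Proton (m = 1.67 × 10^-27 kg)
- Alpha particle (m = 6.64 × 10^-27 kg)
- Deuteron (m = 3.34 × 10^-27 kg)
The particle is an electron.

From λ = h/(mv), solve for mass:

m = h/(λv)
m = (6.626 × 10^-34 J·s) / (8.98 × 10^-11 m × 8.10 × 10^6 m/s)
m = 9.11 × 10^-31 kg

Comparing with the listed masses, this is closest to an electron.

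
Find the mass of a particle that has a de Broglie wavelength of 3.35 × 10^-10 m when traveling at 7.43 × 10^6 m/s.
2.66 × 10^-31 kg

From the de Broglie relation λ = h/(mv), we solve for m:

m = h/(λv)
m = (6.626 × 10^-34 J·s) / (3.35 × 10^-10 m × 7.43 × 10^6 m/s)
m = 2.66 × 10^-31 kg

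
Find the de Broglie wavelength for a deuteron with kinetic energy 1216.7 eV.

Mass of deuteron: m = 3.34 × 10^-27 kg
5.81 × 10^-13 m

Using λ = h/√(2mKE):

First convert KE to Joules: KE = 1216.7 eV = 1.949 × 10^-16 J

λ = h/√(2mKE)
λ = (6.626 × 10^-34 J·s) / √(2 × 3.34 × 10^-27 kg × 1.949 × 10^-16 J)
λ = 5.81 × 10^-13 m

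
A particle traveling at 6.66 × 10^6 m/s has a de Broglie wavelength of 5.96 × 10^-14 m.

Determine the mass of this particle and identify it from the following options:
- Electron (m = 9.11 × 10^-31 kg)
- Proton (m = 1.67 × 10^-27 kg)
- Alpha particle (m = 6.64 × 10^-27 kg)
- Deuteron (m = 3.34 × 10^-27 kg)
The particle is a proton.

From λ = h/(mv), solve for mass:

m = h/(λv)
m = (6.626 × 10^-34 J·s) / (5.96 × 10^-14 m × 6.66 × 10^6 m/s)
m = 1.67 × 10^-27 kg

Comparing with the listed masses, this is closest to a proton.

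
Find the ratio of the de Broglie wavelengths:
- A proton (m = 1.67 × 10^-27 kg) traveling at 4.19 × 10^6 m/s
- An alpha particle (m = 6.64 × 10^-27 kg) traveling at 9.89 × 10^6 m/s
λ₁/λ₂ = 9.38

Using λ = h/(mv):

λ₁ = h/(m₁v₁) = 9.47 × 10^-14 m
λ₂ = h/(m₂v₂) = 1.01 × 10^-14 m

Ratio λ₁/λ₂ = (m₂v₂)/(m₁v₁)
         = (6.64 × 10^-27 kg × 9.89 × 10^6 m/s) / (1.67 × 10^-27 kg × 4.19 × 10^6 m/s)
         = 9.38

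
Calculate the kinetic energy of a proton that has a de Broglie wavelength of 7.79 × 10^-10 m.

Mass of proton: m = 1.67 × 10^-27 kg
2.17 × 10^-22 J (or 1.35 × 10^-3 eV)

From λ = h/√(2mKE), we solve for KE:

λ² = h²/(2mKE)
KE = h²/(2mλ²)
KE = (6.626 × 10^-34 J·s)² / (2 × 1.67 × 10^-27 kg × (7.79 × 10^-10 m)²)
KE = 2.17 × 10^-22 J
KE = 1.35 × 10^-3 eV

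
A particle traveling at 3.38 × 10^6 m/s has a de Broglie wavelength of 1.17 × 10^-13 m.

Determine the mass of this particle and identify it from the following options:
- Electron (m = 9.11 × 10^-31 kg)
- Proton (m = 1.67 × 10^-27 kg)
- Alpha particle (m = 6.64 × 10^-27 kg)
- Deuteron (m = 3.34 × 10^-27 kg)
The particle is a proton.

From λ = h/(mv), solve for mass:

m = h/(λv)
m = (6.626 × 10^-34 J·s) / (1.17 × 10^-13 m × 3.38 × 10^6 m/s)
m = 1.68 × 10^-27 kg

Comparing with the listed masses, this is closest to a proton.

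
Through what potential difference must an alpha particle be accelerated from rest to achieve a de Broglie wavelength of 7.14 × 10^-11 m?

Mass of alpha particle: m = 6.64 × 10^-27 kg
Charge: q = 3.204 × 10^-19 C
2.02 × 10^-2 V

From λ = h/√(2mqV), we solve for V:

λ² = h²/(2mqV)
V = h²/(2mqλ²)
V = (6.626 × 10^-34 J·s)² / (2 × 6.64 × 10^-27 kg × 3.204 × 10^-19 C × (7.14 × 10^-11 m)²)
V = 2.02 × 10^-2 V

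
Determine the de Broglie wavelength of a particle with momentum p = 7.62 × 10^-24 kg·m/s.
8.70 × 10^-11 m

Using the de Broglie relation λ = h/p:

λ = h/p
λ = (6.626 × 10^-34 J·s) / (7.62 × 10^-24 kg·m/s)
λ = 8.70 × 10^-11 m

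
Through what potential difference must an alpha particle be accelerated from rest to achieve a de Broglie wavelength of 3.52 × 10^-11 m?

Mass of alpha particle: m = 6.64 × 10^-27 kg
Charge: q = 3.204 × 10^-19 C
8.33 × 10^-2 V

From λ = h/√(2mqV), we solve for V:

λ² = h²/(2mqV)
V = h²/(2mqλ²)
V = (6.626 × 10^-34 J·s)² / (2 × 6.64 × 10^-27 kg × 3.204 × 10^-19 C × (3.52 × 10^-11 m)²)
V = 8.33 × 10^-2 V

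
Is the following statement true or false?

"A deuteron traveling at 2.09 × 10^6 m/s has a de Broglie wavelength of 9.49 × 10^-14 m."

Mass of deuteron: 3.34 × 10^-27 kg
True

The claim is correct.

Using λ = h/(mv):
λ = (6.626 × 10^-34 J·s) / (3.34 × 10^-27 kg × 2.09 × 10^6 m/s)
λ = 9.49 × 10^-14 m

This matches the claimed value.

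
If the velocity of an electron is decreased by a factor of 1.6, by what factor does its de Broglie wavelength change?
The wavelength increases by a factor of 1.6.

From λ = h/(mv), the wavelength is inversely proportional to velocity:

λ ∝ 1/v

If v → v/1.6, then λ → 1.6λ

When velocity is decreased by a factor of 1.6, the wavelength increases by a factor of 1.6.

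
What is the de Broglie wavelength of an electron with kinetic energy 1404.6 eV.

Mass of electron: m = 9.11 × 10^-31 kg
3.27 × 10^-11 m

Using λ = h/√(2mKE):

First convert KE to Joules: KE = 1404.6 eV = 2.250 × 10^-16 J

λ = h/√(2mKE)
λ = (6.626 × 10^-34 J·s) / √(2 × 9.11 × 10^-31 kg × 2.250 × 10^-16 J)
λ = 3.27 × 10^-11 m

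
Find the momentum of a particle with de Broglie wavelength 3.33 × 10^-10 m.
1.99 × 10^-24 kg·m/s

From the de Broglie relation λ = h/p, we solve for p:

p = h/λ
p = (6.626 × 10^-34 J·s) / (3.33 × 10^-10 m)
p = 1.99 × 10^-24 kg·m/s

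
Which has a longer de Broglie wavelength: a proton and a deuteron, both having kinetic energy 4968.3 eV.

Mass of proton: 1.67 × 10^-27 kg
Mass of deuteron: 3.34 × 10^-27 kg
The proton has the longer wavelength.

Using λ = h/√(2mKE):

For proton: λ₁ = h/√(2m₁KE) = 4.06 × 10^-13 m
For deuteron: λ₂ = h/√(2m₂KE) = 2.87 × 10^-13 m

Since λ ∝ 1/√m at constant kinetic energy, the lighter particle has the longer wavelength.

The proton has the longer de Broglie wavelength.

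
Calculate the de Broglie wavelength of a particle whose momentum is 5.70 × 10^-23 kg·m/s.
1.16 × 10^-11 m

Using the de Broglie relation λ = h/p:

λ = h/p
λ = (6.626 × 10^-34 J·s) / (5.70 × 10^-23 kg·m/s)
λ = 1.16 × 10^-11 m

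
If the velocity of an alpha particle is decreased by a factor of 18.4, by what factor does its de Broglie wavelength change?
The wavelength increases by a factor of 18.4.

From λ = h/(mv), the wavelength is inversely proportional to velocity:

λ ∝ 1/v

If v → v/18.4, then λ → 18.4λ

When velocity is decreased by a factor of 18.4, the wavelength increases by a factor of 18.4.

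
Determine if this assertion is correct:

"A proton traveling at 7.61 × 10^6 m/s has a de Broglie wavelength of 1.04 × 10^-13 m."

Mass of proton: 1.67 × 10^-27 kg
False

The claim is incorrect.

Using λ = h/(mv):
λ = (6.626 × 10^-34 J·s) / (1.67 × 10^-27 kg × 7.61 × 10^6 m/s)
λ = 5.21 × 10^-14 m

The actual wavelength differs from the claimed 1.04 × 10^-13 m.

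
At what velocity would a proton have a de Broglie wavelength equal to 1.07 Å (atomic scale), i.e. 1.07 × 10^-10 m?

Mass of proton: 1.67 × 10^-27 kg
3.71 × 10^3 m/s

From λ = h/(mv), solve for v:

v = h/(mλ)
v = (6.626 × 10^-34 J·s) / (1.67 × 10^-27 kg × 1.07 × 10^-10 m)
v = 3.71 × 10^3 m/s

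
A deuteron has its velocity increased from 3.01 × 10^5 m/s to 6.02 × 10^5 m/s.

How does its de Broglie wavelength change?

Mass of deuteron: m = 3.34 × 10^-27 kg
The wavelength decreases by a factor of 2.

Using λ = h/(mv):

Initial wavelength: λ₁ = h/(mv₁) = 6.59 × 10^-13 m
Final wavelength: λ₂ = h/(mv₂) = 3.30 × 10^-13 m

Since λ ∝ 1/v, when velocity increases by a factor of 2, the wavelength decreases by a factor of 2.

λ₂/λ₁ = v₁/v₂ = 1/2

The wavelength decreases by a factor of 2.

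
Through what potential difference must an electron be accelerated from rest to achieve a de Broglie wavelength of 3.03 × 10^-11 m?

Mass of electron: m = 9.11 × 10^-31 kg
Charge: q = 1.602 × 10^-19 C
1.64 × 10^3 V

From λ = h/√(2mqV), we solve for V:

λ² = h²/(2mqV)
V = h²/(2mqλ²)
V = (6.626 × 10^-34 J·s)² / (2 × 9.11 × 10^-31 kg × 1.602 × 10^-19 C × (3.03 × 10^-11 m)²)
V = 1.64 × 10^3 V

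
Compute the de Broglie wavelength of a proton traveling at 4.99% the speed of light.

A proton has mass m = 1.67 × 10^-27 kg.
2.65 × 10^-14 m

Using the de Broglie relation λ = h/(mv):

v = 4.99% × c = 1.496 × 10^7 m/s

λ = h/(mv)
λ = (6.626 × 10^-34 J·s) / (1.67 × 10^-27 kg × 1.496 × 10^7 m/s)
λ = 2.65 × 10^-14 m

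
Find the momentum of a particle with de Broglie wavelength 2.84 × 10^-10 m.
2.33 × 10^-24 kg·m/s

From the de Broglie relation λ = h/p, we solve for p:

p = h/λ
p = (6.626 × 10^-34 J·s) / (2.84 × 10^-10 m)
p = 2.33 × 10^-24 kg·m/s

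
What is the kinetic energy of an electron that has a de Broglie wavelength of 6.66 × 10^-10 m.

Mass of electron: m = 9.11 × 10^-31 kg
5.43 × 10^-19 J (or 3.39 eV)

From λ = h/√(2mKE), we solve for KE:

λ² = h²/(2mKE)
KE = h²/(2mλ²)
KE = (6.626 × 10^-34 J·s)² / (2 × 9.11 × 10^-31 kg × (6.66 × 10^-10 m)²)
KE = 5.43 × 10^-19 J
KE = 3.39 eV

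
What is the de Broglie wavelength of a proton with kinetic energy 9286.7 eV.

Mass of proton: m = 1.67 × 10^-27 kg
2.97 × 10^-13 m

Using λ = h/√(2mKE):

First convert KE to Joules: KE = 9286.7 eV = 1.488 × 10^-15 J

λ = h/√(2mKE)
λ = (6.626 × 10^-34 J·s) / √(2 × 1.67 × 10^-27 kg × 1.488 × 10^-15 J)
λ = 2.97 × 10^-13 m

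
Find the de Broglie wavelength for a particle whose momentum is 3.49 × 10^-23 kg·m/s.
1.90 × 10^-11 m

Using the de Broglie relation λ = h/p:

λ = h/p
λ = (6.626 × 10^-34 J·s) / (3.49 × 10^-23 kg·m/s)
λ = 1.90 × 10^-11 m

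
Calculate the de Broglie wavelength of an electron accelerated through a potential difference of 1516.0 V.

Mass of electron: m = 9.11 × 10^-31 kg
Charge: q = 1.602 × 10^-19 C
3.15 × 10^-11 m

When a particle is accelerated through voltage V, it gains kinetic energy KE = qV.

The de Broglie wavelength is then λ = h/√(2mqV):

λ = h/√(2mqV)
λ = (6.626 × 10^-34 J·s) / √(2 × 9.11 × 10^-31 kg × 1.602 × 10^-19 C × 1516.0 V)
λ = 3.15 × 10^-11 m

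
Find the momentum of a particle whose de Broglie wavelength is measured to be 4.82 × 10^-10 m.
1.37 × 10^-24 kg·m/s

From the de Broglie relation λ = h/p, we solve for p:

p = h/λ
p = (6.626 × 10^-34 J·s) / (4.82 × 10^-10 m)
p = 1.37 × 10^-24 kg·m/s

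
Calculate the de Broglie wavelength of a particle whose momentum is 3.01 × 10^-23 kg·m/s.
2.20 × 10^-11 m

Using the de Broglie relation λ = h/p:

λ = h/p
λ = (6.626 × 10^-34 J·s) / (3.01 × 10^-23 kg·m/s)
λ = 2.20 × 10^-11 m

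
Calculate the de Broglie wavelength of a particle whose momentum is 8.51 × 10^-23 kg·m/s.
7.79 × 10^-12 m

Using the de Broglie relation λ = h/p:

λ = h/p
λ = (6.626 × 10^-34 J·s) / (8.51 × 10^-23 kg·m/s)
λ = 7.79 × 10^-12 m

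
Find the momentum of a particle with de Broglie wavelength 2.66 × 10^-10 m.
2.49 × 10^-24 kg·m/s

From the de Broglie relation λ = h/p, we solve for p:

p = h/λ
p = (6.626 × 10^-34 J·s) / (2.66 × 10^-10 m)
p = 2.49 × 10^-24 kg·m/s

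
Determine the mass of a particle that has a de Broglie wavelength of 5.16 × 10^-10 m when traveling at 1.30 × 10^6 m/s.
9.88 × 10^-31 kg

From the de Broglie relation λ = h/(mv), we solve for m:

m = h/(λv)
m = (6.626 × 10^-34 J·s) / (5.16 × 10^-10 m × 1.30 × 10^6 m/s)
m = 9.88 × 10^-31 kg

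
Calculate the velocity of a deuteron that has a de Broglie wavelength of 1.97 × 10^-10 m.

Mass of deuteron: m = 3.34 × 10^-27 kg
1.01 × 10^3 m/s

From the de Broglie relation λ = h/(mv), we solve for v:

v = h/(mλ)
v = (6.626 × 10^-34 J·s) / (3.34 × 10^-27 kg × 1.97 × 10^-10 m)
v = 1.01 × 10^3 m/s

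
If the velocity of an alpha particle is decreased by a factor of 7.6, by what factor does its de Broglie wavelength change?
The wavelength increases by a factor of 7.6.

From λ = h/(mv), the wavelength is inversely proportional to velocity:

λ ∝ 1/v

If v → v/7.6, then λ → 7.6λ

When velocity is decreased by a factor of 7.6, the wavelength increases by a factor of 7.6.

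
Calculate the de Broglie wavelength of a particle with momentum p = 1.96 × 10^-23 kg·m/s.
3.38 × 10^-11 m

Using the de Broglie relation λ = h/p:

λ = h/p
λ = (6.626 × 10^-34 J·s) / (1.96 × 10^-23 kg·m/s)
λ = 3.38 × 10^-11 m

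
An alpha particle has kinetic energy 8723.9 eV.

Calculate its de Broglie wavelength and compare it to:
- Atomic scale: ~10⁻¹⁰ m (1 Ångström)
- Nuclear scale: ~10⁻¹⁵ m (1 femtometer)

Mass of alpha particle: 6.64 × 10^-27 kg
λ = 1.54 × 10^-13 m, which is between nuclear and atomic scales.

Using λ = h/√(2mKE):

KE = 8723.9 eV = 1.398 × 10^-15 J

λ = h/√(2mKE)
λ = (6.626 × 10^-34 J·s) / √(2 × 6.64 × 10^-27 kg × 1.398 × 10^-15 J)
λ = 1.54 × 10^-13 m

Comparison:
- Atomic scale (10⁻¹⁰ m): λ is 0.0015× this size
- Nuclear scale (10⁻¹⁵ m): λ is 1.5e+02× this size

The wavelength is between nuclear and atomic scales.

This wavelength is appropriate for probing atomic structure but too large for nuclear physics experiments.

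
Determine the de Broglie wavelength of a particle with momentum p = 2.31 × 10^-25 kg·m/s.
2.87 × 10^-9 m

Using the de Broglie relation λ = h/p:

λ = h/p
λ = (6.626 × 10^-34 J·s) / (2.31 × 10^-25 kg·m/s)
λ = 2.87 × 10^-9 m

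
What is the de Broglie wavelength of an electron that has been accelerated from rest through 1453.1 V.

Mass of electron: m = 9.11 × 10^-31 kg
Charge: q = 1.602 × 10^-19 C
3.22 × 10^-11 m

When a particle is accelerated through voltage V, it gains kinetic energy KE = qV.

The de Broglie wavelength is then λ = h/√(2mqV):

λ = h/√(2mqV)
λ = (6.626 × 10^-34 J·s) / √(2 × 9.11 × 10^-31 kg × 1.602 × 10^-19 C × 1453.1 V)
λ = 3.22 × 10^-11 m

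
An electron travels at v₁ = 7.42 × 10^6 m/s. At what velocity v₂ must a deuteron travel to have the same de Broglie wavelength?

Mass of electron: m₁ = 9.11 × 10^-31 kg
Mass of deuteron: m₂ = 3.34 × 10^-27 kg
v₂ = 2.02 × 10^3 m/s

For equal de Broglie wavelengths: λ₁ = λ₂

h/(m₁v₁) = h/(m₂v₂)
m₁v₁ = m₂v₂
v₂ = v₁ · (m₁/m₂)

v₂ = 7.42 × 10^6 m/s × (9.11 × 10^-31 kg / 3.34 × 10^-27 kg)
v₂ = 2.02 × 10^3 m/s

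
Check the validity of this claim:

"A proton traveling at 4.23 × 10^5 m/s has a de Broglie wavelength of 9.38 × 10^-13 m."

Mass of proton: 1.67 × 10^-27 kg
True

The claim is correct.

Using λ = h/(mv):
λ = (6.626 × 10^-34 J·s) / (1.67 × 10^-27 kg × 4.23 × 10^5 m/s)
λ = 9.38 × 10^-13 m

This matches the claimed value.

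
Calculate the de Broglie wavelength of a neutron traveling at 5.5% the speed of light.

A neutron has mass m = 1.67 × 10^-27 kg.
2.41 × 10^-14 m

Using the de Broglie relation λ = h/(mv):

v = 5.5% × c = 1.649 × 10^7 m/s

λ = h/(mv)
λ = (6.626 × 10^-34 J·s) / (1.67 × 10^-27 kg × 1.649 × 10^7 m/s)
λ = 2.41 × 10^-14 m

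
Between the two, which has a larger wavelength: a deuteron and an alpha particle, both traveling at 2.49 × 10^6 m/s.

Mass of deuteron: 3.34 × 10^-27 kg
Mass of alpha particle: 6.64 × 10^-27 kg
The deuteron has the longer wavelength.

Using λ = h/(mv), since both particles have the same velocity, the wavelength depends only on mass.

For deuteron: λ₁ = h/(m₁v) = 7.97 × 10^-14 m
For alpha particle: λ₂ = h/(m₂v) = 4.01 × 10^-14 m

Since λ ∝ 1/m at constant velocity, the lighter particle has the longer wavelength.

The deuteron has the longer de Broglie wavelength.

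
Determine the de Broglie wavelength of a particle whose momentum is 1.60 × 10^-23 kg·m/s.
4.14 × 10^-11 m

Using the de Broglie relation λ = h/p:

λ = h/p
λ = (6.626 × 10^-34 J·s) / (1.60 × 10^-23 kg·m/s)
λ = 4.14 × 10^-11 m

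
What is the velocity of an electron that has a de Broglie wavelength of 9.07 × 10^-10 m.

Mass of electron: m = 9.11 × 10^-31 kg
8.02 × 10^5 m/s

From the de Broglie relation λ = h/(mv), we solve for v:

v = h/(mλ)
v = (6.626 × 10^-34 J·s) / (9.11 × 10^-31 kg × 9.07 × 10^-10 m)
v = 8.02 × 10^5 m/s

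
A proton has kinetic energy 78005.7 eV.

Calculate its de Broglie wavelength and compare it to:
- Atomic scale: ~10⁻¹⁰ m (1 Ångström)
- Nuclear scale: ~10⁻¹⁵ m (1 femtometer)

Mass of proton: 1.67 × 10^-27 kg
λ = 1.03 × 10^-13 m, which is between nuclear and atomic scales.

Using λ = h/√(2mKE):

KE = 78005.7 eV = 1.250 × 10^-14 J

λ = h/√(2mKE)
λ = (6.626 × 10^-34 J·s) / √(2 × 1.67 × 10^-27 kg × 1.250 × 10^-14 J)
λ = 1.03 × 10^-13 m

Comparison:
- Atomic scale (10⁻¹⁰ m): λ is 0.001× this size
- Nuclear scale (10⁻¹⁵ m): λ is 1e+02× this size

The wavelength is between nuclear and atomic scales.

This wavelength is appropriate for probing atomic structure but too large for nuclear physics experiments.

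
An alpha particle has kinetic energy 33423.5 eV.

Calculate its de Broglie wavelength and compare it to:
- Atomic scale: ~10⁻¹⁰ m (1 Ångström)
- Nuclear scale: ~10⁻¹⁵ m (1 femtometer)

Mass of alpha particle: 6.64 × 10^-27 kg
λ = 7.86 × 10^-14 m, which is between nuclear and atomic scales.

Using λ = h/√(2mKE):

KE = 33423.5 eV = 5.355 × 10^-15 J

λ = h/√(2mKE)
λ = (6.626 × 10^-34 J·s) / √(2 × 6.64 × 10^-27 kg × 5.355 × 10^-15 J)
λ = 7.86 × 10^-14 m

Comparison:
- Atomic scale (10⁻¹⁰ m): λ is 0.00079× this size
- Nuclear scale (10⁻¹⁵ m): λ is 79× this size

The wavelength is between nuclear and atomic scales.

This wavelength is appropriate for probing atomic structure but too large for nuclear physics experiments.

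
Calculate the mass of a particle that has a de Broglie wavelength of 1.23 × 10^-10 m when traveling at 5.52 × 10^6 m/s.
9.76 × 10^-31 kg

From the de Broglie relation λ = h/(mv), we solve for m:

m = h/(λv)
m = (6.626 × 10^-34 J·s) / (1.23 × 10^-10 m × 5.52 × 10^6 m/s)
m = 9.76 × 10^-31 kg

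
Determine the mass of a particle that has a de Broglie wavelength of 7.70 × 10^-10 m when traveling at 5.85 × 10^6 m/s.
1.47 × 10^-31 kg

From the de Broglie relation λ = h/(mv), we solve for m:

m = h/(λv)
m = (6.626 × 10^-34 J·s) / (7.70 × 10^-10 m × 5.85 × 10^6 m/s)
m = 1.47 × 10^-31 kg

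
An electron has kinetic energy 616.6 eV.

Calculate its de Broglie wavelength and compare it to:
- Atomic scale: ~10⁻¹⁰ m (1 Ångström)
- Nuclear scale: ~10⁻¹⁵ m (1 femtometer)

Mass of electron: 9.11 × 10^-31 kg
λ = 4.94 × 10^-11 m, which is between nuclear and atomic scales.

Using λ = h/√(2mKE):

KE = 616.6 eV = 9.879 × 10^-17 J

λ = h/√(2mKE)
λ = (6.626 × 10^-34 J·s) / √(2 × 9.11 × 10^-31 kg × 9.879 × 10^-17 J)
λ = 4.94 × 10^-11 m

Comparison:
- Atomic scale (10⁻¹⁰ m): λ is 0.49× this size
- Nuclear scale (10⁻¹⁵ m): λ is 4.9e+04× this size

The wavelength is between nuclear and atomic scales.

This wavelength is appropriate for probing atomic structure but too large for nuclear physics experiments.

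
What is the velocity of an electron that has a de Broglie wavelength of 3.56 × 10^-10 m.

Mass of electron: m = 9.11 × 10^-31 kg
2.04 × 10^6 m/s

From the de Broglie relation λ = h/(mv), we solve for v:

v = h/(mλ)
v = (6.626 × 10^-34 J·s) / (9.11 × 10^-31 kg × 3.56 × 10^-10 m)
v = 2.04 × 10^6 m/s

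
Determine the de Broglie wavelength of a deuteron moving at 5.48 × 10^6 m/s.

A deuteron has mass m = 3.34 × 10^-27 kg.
3.62 × 10^-14 m

Using the de Broglie relation λ = h/(mv):

λ = h/(mv)
λ = (6.626 × 10^-34 J·s) / (3.34 × 10^-27 kg × 5.48 × 10^6 m/s)
λ = 3.62 × 10^-14 m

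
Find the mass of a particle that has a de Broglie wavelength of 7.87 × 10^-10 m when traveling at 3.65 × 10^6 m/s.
2.31 × 10^-31 kg

From the de Broglie relation λ = h/(mv), we solve for m:

m = h/(λv)
m = (6.626 × 10^-34 J·s) / (7.87 × 10^-10 m × 3.65 × 10^6 m/s)
m = 2.31 × 10^-31 kg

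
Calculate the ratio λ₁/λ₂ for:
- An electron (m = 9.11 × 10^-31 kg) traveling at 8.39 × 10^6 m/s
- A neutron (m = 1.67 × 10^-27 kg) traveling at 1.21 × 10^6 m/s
λ₁/λ₂ = 264

Using λ = h/(mv):

λ₁ = h/(m₁v₁) = 8.67 × 10^-11 m
λ₂ = h/(m₂v₂) = 3.28 × 10^-13 m

Ratio λ₁/λ₂ = (m₂v₂)/(m₁v₁)
         = (1.67 × 10^-27 kg × 1.21 × 10^6 m/s) / (9.11 × 10^-31 kg × 8.39 × 10^6 m/s)
         = 264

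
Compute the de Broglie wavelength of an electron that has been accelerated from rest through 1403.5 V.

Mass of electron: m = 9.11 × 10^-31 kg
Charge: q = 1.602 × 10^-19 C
3.27 × 10^-11 m

When a particle is accelerated through voltage V, it gains kinetic energy KE = qV.

The de Broglie wavelength is then λ = h/√(2mqV):

λ = h/√(2mqV)
λ = (6.626 × 10^-34 J·s) / √(2 × 9.11 × 10^-31 kg × 1.602 × 10^-19 C × 1403.5 V)
λ = 3.27 × 10^-11 m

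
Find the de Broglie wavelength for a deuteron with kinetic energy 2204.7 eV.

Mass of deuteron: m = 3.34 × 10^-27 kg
4.31 × 10^-13 m

Using λ = h/√(2mKE):

First convert KE to Joules: KE = 2204.7 eV = 3.532 × 10^-16 J

λ = h/√(2mKE)
λ = (6.626 × 10^-34 J·s) / √(2 × 3.34 × 10^-27 kg × 3.532 × 10^-16 J)
λ = 4.31 × 10^-13 m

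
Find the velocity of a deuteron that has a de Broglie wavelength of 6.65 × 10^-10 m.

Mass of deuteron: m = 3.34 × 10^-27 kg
2.98 × 10^2 m/s

From the de Broglie relation λ = h/(mv), we solve for v:

v = h/(mλ)
v = (6.626 × 10^-34 J·s) / (3.34 × 10^-27 kg × 6.65 × 10^-10 m)
v = 2.98 × 10^2 m/s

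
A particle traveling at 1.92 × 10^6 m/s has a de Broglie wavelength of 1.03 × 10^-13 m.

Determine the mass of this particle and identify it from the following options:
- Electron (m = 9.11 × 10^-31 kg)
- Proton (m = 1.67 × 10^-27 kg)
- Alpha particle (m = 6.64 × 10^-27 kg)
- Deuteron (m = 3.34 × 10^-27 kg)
The particle is a deuteron.

From λ = h/(mv), solve for mass:

m = h/(λv)
m = (6.626 × 10^-34 J·s) / (1.03 × 10^-13 m × 1.92 × 10^6 m/s)
m = 3.35 × 10^-27 kg

Comparing with the listed masses, this is closest to a deuteron.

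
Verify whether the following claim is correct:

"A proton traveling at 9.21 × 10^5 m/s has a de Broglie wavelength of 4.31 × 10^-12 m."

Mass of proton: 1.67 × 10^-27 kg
False

The claim is incorrect.

Using λ = h/(mv):
λ = (6.626 × 10^-34 J·s) / (1.67 × 10^-27 kg × 9.21 × 10^5 m/s)
λ = 4.31 × 10^-13 m

The actual wavelength differs from the claimed 4.31 × 10^-12 m.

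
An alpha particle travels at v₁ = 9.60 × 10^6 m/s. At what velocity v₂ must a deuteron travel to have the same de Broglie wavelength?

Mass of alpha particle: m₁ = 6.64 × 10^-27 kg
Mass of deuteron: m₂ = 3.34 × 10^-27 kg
v₂ = 1.91 × 10^7 m/s

For equal de Broglie wavelengths: λ₁ = λ₂

h/(m₁v₁) = h/(m₂v₂)
m₁v₁ = m₂v₂
v₂ = v₁ · (m₁/m₂)

v₂ = 9.60 × 10^6 m/s × (6.64 × 10^-27 kg / 3.34 × 10^-27 kg)
v₂ = 1.91 × 10^7 m/s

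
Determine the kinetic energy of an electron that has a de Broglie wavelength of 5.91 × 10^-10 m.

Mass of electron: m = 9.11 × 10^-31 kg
6.90 × 10^-19 J (or 4.31 eV)

From λ = h/√(2mKE), we solve for KE:

λ² = h²/(2mKE)
KE = h²/(2mλ²)
KE = (6.626 × 10^-34 J·s)² / (2 × 9.11 × 10^-31 kg × (5.91 × 10^-10 m)²)
KE = 6.90 × 10^-19 J
KE = 4.31 eV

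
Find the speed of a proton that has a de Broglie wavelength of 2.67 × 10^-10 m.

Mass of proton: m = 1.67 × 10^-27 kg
1.49 × 10^3 m/s

From the de Broglie relation λ = h/(mv), we solve for v:

v = h/(mλ)
v = (6.626 × 10^-34 J·s) / (1.67 × 10^-27 kg × 2.67 × 10^-10 m)
v = 1.49 × 10^3 m/s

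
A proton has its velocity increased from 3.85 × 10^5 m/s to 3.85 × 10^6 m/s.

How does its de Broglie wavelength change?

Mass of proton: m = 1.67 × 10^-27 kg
The wavelength decreases by a factor of 10.

Using λ = h/(mv):

Initial wavelength: λ₁ = h/(mv₁) = 1.03 × 10^-12 m
Final wavelength: λ₂ = h/(mv₂) = 1.03 × 10^-13 m

Since λ ∝ 1/v, when velocity increases by a factor of 10, the wavelength decreases by a factor of 10.

λ₂/λ₁ = v₁/v₂ = 1/10

The wavelength decreases by a factor of 10.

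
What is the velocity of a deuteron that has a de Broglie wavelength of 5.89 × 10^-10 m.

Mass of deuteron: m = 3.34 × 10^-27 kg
3.37 × 10^2 m/s

From the de Broglie relation λ = h/(mv), we solve for v:

v = h/(mλ)
v = (6.626 × 10^-34 J·s) / (3.34 × 10^-27 kg × 5.89 × 10^-10 m)
v = 3.37 × 10^2 m/s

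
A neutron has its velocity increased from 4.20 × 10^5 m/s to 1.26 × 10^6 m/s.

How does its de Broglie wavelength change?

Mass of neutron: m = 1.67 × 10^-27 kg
The wavelength decreases by a factor of 3.

Using λ = h/(mv):

Initial wavelength: λ₁ = h/(mv₁) = 9.45 × 10^-13 m
Final wavelength: λ₂ = h/(mv₂) = 3.15 × 10^-13 m

Since λ ∝ 1/v, when velocity increases by a factor of 3, the wavelength decreases by a factor of 3.

λ₂/λ₁ = v₁/v₂ = 1/3

The wavelength decreases by a factor of 3.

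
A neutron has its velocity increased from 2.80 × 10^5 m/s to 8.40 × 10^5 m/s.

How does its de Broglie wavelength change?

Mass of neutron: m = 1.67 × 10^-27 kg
The wavelength decreases by a factor of 3.

Using λ = h/(mv):

Initial wavelength: λ₁ = h/(mv₁) = 1.42 × 10^-12 m
Final wavelength: λ₂ = h/(mv₂) = 4.72 × 10^-13 m

Since λ ∝ 1/v, when velocity increases by a factor of 3, the wavelength decreases by a factor of 3.

λ₂/λ₁ = v₁/v₂ = 1/3

The wavelength decreases by a factor of 3.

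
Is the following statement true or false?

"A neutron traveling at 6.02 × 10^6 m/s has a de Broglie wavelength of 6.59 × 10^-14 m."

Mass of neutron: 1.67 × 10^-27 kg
True

The claim is correct.

Using λ = h/(mv):
λ = (6.626 × 10^-34 J·s) / (1.67 × 10^-27 kg × 6.02 × 10^6 m/s)
λ = 6.59 × 10^-14 m

This matches the claimed value.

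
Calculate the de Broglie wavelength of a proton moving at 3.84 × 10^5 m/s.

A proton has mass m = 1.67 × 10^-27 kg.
1.03 × 10^-12 m

Using the de Broglie relation λ = h/(mv):

λ = h/(mv)
λ = (6.626 × 10^-34 J·s) / (1.67 × 10^-27 kg × 3.84 × 10^5 m/s)
λ = 1.03 × 10^-12 m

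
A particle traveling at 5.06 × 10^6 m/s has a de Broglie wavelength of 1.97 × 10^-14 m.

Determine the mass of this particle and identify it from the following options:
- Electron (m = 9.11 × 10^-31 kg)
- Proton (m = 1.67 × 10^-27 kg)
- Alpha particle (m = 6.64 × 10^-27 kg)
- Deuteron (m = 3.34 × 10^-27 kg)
The particle is an alpha particle.

From λ = h/(mv), solve for mass:

m = h/(λv)
m = (6.626 × 10^-34 J·s) / (1.97 × 10^-14 m × 5.06 × 10^6 m/s)
m = 6.65 × 10^-27 kg

Comparing with the listed masses, this is closest to an alpha particle.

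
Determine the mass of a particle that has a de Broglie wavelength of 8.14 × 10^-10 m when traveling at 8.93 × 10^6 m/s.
9.12 × 10^-32 kg

From the de Broglie relation λ = h/(mv), we solve for m:

m = h/(λv)
m = (6.626 × 10^-34 J·s) / (8.14 × 10^-10 m × 8.93 × 10^6 m/s)
m = 9.12 × 10^-32 kg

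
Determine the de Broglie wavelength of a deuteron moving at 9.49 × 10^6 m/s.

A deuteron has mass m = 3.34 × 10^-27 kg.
2.09 × 10^-14 m

Using the de Broglie relation λ = h/(mv):

λ = h/(mv)
λ = (6.626 × 10^-34 J·s) / (3.34 × 10^-27 kg × 9.49 × 10^6 m/s)
λ = 2.09 × 10^-14 m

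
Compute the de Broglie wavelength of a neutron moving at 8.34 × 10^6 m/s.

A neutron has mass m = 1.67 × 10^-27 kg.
4.76 × 10^-14 m

Using the de Broglie relation λ = h/(mv):

λ = h/(mv)
λ = (6.626 × 10^-34 J·s) / (1.67 × 10^-27 kg × 8.34 × 10^6 m/s)
λ = 4.76 × 10^-14 m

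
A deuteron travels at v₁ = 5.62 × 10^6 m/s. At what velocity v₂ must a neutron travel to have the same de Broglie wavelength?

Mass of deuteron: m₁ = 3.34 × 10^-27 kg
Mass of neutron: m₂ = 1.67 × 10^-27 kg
v₂ = 1.12 × 10^7 m/s

For equal de Broglie wavelengths: λ₁ = λ₂

h/(m₁v₁) = h/(m₂v₂)
m₁v₁ = m₂v₂
v₂ = v₁ · (m₁/m₂)

v₂ = 5.62 × 10^6 m/s × (3.34 × 10^-27 kg / 1.67 × 10^-27 kg)
v₂ = 1.12 × 10^7 m/s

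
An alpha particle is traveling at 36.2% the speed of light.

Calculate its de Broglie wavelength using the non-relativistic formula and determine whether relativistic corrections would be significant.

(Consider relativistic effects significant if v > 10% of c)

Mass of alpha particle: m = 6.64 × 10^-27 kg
Yes, relativistic corrections are needed.

Using the non-relativistic de Broglie formula λ = h/(mv):

v = 36.2% × c = 1.085 × 10^8 m/s

λ = h/(mv)
λ = (6.626 × 10^-34 J·s) / (6.64 × 10^-27 kg × 1.085 × 10^8 m/s)
λ = 9.20 × 10^-16 m

Since v = 36.2% of c > 10% of c, relativistic corrections ARE significant and the actual wavelength would differ from this non-relativistic estimate.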